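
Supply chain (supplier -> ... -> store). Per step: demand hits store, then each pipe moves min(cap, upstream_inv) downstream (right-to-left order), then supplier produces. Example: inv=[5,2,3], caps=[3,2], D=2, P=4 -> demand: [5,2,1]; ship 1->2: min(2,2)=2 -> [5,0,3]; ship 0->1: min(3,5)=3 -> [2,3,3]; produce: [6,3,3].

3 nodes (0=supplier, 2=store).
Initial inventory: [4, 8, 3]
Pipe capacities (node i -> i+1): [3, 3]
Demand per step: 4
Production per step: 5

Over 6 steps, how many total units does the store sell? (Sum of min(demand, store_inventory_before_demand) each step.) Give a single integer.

Answer: 18

Derivation:
Step 1: sold=3 (running total=3) -> [6 8 3]
Step 2: sold=3 (running total=6) -> [8 8 3]
Step 3: sold=3 (running total=9) -> [10 8 3]
Step 4: sold=3 (running total=12) -> [12 8 3]
Step 5: sold=3 (running total=15) -> [14 8 3]
Step 6: sold=3 (running total=18) -> [16 8 3]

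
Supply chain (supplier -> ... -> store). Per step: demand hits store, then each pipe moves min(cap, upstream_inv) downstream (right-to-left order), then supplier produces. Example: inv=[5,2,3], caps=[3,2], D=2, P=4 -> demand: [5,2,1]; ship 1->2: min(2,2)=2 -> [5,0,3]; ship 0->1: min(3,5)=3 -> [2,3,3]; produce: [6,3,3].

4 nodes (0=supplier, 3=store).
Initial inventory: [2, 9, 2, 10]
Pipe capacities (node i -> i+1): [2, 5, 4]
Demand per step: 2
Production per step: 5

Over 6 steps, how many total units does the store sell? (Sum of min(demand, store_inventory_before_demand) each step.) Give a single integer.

Answer: 12

Derivation:
Step 1: sold=2 (running total=2) -> [5 6 5 10]
Step 2: sold=2 (running total=4) -> [8 3 6 12]
Step 3: sold=2 (running total=6) -> [11 2 5 14]
Step 4: sold=2 (running total=8) -> [14 2 3 16]
Step 5: sold=2 (running total=10) -> [17 2 2 17]
Step 6: sold=2 (running total=12) -> [20 2 2 17]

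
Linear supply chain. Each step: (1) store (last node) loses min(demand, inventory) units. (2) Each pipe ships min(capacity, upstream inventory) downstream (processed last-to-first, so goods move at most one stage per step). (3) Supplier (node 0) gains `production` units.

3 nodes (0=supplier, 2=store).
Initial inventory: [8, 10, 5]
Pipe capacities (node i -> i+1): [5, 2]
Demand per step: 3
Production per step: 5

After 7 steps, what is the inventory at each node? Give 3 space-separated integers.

Step 1: demand=3,sold=3 ship[1->2]=2 ship[0->1]=5 prod=5 -> inv=[8 13 4]
Step 2: demand=3,sold=3 ship[1->2]=2 ship[0->1]=5 prod=5 -> inv=[8 16 3]
Step 3: demand=3,sold=3 ship[1->2]=2 ship[0->1]=5 prod=5 -> inv=[8 19 2]
Step 4: demand=3,sold=2 ship[1->2]=2 ship[0->1]=5 prod=5 -> inv=[8 22 2]
Step 5: demand=3,sold=2 ship[1->2]=2 ship[0->1]=5 prod=5 -> inv=[8 25 2]
Step 6: demand=3,sold=2 ship[1->2]=2 ship[0->1]=5 prod=5 -> inv=[8 28 2]
Step 7: demand=3,sold=2 ship[1->2]=2 ship[0->1]=5 prod=5 -> inv=[8 31 2]

8 31 2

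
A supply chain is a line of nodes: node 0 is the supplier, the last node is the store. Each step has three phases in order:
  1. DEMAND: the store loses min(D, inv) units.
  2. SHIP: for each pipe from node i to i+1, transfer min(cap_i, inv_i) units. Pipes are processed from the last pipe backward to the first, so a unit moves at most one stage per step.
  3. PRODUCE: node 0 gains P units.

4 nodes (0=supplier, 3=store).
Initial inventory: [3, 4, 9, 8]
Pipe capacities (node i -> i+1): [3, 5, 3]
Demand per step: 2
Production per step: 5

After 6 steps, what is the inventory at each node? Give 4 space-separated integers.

Step 1: demand=2,sold=2 ship[2->3]=3 ship[1->2]=4 ship[0->1]=3 prod=5 -> inv=[5 3 10 9]
Step 2: demand=2,sold=2 ship[2->3]=3 ship[1->2]=3 ship[0->1]=3 prod=5 -> inv=[7 3 10 10]
Step 3: demand=2,sold=2 ship[2->3]=3 ship[1->2]=3 ship[0->1]=3 prod=5 -> inv=[9 3 10 11]
Step 4: demand=2,sold=2 ship[2->3]=3 ship[1->2]=3 ship[0->1]=3 prod=5 -> inv=[11 3 10 12]
Step 5: demand=2,sold=2 ship[2->3]=3 ship[1->2]=3 ship[0->1]=3 prod=5 -> inv=[13 3 10 13]
Step 6: demand=2,sold=2 ship[2->3]=3 ship[1->2]=3 ship[0->1]=3 prod=5 -> inv=[15 3 10 14]

15 3 10 14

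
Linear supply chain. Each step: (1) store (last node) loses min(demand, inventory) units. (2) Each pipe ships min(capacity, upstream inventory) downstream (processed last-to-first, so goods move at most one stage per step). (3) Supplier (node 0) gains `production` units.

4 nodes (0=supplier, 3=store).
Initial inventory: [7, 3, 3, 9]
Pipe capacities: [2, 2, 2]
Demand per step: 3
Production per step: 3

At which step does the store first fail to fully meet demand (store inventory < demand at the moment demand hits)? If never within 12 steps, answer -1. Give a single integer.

Step 1: demand=3,sold=3 ship[2->3]=2 ship[1->2]=2 ship[0->1]=2 prod=3 -> [8 3 3 8]
Step 2: demand=3,sold=3 ship[2->3]=2 ship[1->2]=2 ship[0->1]=2 prod=3 -> [9 3 3 7]
Step 3: demand=3,sold=3 ship[2->3]=2 ship[1->2]=2 ship[0->1]=2 prod=3 -> [10 3 3 6]
Step 4: demand=3,sold=3 ship[2->3]=2 ship[1->2]=2 ship[0->1]=2 prod=3 -> [11 3 3 5]
Step 5: demand=3,sold=3 ship[2->3]=2 ship[1->2]=2 ship[0->1]=2 prod=3 -> [12 3 3 4]
Step 6: demand=3,sold=3 ship[2->3]=2 ship[1->2]=2 ship[0->1]=2 prod=3 -> [13 3 3 3]
Step 7: demand=3,sold=3 ship[2->3]=2 ship[1->2]=2 ship[0->1]=2 prod=3 -> [14 3 3 2]
Step 8: demand=3,sold=2 ship[2->3]=2 ship[1->2]=2 ship[0->1]=2 prod=3 -> [15 3 3 2]
Step 9: demand=3,sold=2 ship[2->3]=2 ship[1->2]=2 ship[0->1]=2 prod=3 -> [16 3 3 2]
Step 10: demand=3,sold=2 ship[2->3]=2 ship[1->2]=2 ship[0->1]=2 prod=3 -> [17 3 3 2]
Step 11: demand=3,sold=2 ship[2->3]=2 ship[1->2]=2 ship[0->1]=2 prod=3 -> [18 3 3 2]
Step 12: demand=3,sold=2 ship[2->3]=2 ship[1->2]=2 ship[0->1]=2 prod=3 -> [19 3 3 2]
First stockout at step 8

8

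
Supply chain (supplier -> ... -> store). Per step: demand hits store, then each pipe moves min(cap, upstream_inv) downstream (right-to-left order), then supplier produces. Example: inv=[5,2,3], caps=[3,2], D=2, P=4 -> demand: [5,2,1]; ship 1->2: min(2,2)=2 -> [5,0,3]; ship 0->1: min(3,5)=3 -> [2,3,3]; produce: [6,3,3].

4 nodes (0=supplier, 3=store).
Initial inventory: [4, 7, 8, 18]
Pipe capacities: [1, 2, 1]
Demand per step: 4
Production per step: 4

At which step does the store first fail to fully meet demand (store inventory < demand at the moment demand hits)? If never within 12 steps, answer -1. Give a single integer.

Step 1: demand=4,sold=4 ship[2->3]=1 ship[1->2]=2 ship[0->1]=1 prod=4 -> [7 6 9 15]
Step 2: demand=4,sold=4 ship[2->3]=1 ship[1->2]=2 ship[0->1]=1 prod=4 -> [10 5 10 12]
Step 3: demand=4,sold=4 ship[2->3]=1 ship[1->2]=2 ship[0->1]=1 prod=4 -> [13 4 11 9]
Step 4: demand=4,sold=4 ship[2->3]=1 ship[1->2]=2 ship[0->1]=1 prod=4 -> [16 3 12 6]
Step 5: demand=4,sold=4 ship[2->3]=1 ship[1->2]=2 ship[0->1]=1 prod=4 -> [19 2 13 3]
Step 6: demand=4,sold=3 ship[2->3]=1 ship[1->2]=2 ship[0->1]=1 prod=4 -> [22 1 14 1]
Step 7: demand=4,sold=1 ship[2->3]=1 ship[1->2]=1 ship[0->1]=1 prod=4 -> [25 1 14 1]
Step 8: demand=4,sold=1 ship[2->3]=1 ship[1->2]=1 ship[0->1]=1 prod=4 -> [28 1 14 1]
Step 9: demand=4,sold=1 ship[2->3]=1 ship[1->2]=1 ship[0->1]=1 prod=4 -> [31 1 14 1]
Step 10: demand=4,sold=1 ship[2->3]=1 ship[1->2]=1 ship[0->1]=1 prod=4 -> [34 1 14 1]
Step 11: demand=4,sold=1 ship[2->3]=1 ship[1->2]=1 ship[0->1]=1 prod=4 -> [37 1 14 1]
Step 12: demand=4,sold=1 ship[2->3]=1 ship[1->2]=1 ship[0->1]=1 prod=4 -> [40 1 14 1]
First stockout at step 6

6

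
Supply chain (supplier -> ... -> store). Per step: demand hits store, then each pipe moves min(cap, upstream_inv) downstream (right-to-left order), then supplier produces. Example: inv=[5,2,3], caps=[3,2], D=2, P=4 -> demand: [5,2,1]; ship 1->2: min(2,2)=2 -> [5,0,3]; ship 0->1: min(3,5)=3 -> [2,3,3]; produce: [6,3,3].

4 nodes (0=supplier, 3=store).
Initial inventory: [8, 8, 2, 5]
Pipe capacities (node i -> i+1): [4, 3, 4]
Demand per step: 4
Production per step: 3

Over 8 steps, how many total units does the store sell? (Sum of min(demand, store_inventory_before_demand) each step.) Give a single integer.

Step 1: sold=4 (running total=4) -> [7 9 3 3]
Step 2: sold=3 (running total=7) -> [6 10 3 3]
Step 3: sold=3 (running total=10) -> [5 11 3 3]
Step 4: sold=3 (running total=13) -> [4 12 3 3]
Step 5: sold=3 (running total=16) -> [3 13 3 3]
Step 6: sold=3 (running total=19) -> [3 13 3 3]
Step 7: sold=3 (running total=22) -> [3 13 3 3]
Step 8: sold=3 (running total=25) -> [3 13 3 3]

Answer: 25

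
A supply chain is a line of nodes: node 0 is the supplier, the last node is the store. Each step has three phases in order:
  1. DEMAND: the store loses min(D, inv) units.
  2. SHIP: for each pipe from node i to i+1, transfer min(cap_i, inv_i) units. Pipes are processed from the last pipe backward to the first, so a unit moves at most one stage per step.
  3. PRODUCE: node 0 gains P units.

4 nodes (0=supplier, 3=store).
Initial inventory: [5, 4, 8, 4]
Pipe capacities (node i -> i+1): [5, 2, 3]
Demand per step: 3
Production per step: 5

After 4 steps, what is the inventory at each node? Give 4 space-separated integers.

Step 1: demand=3,sold=3 ship[2->3]=3 ship[1->2]=2 ship[0->1]=5 prod=5 -> inv=[5 7 7 4]
Step 2: demand=3,sold=3 ship[2->3]=3 ship[1->2]=2 ship[0->1]=5 prod=5 -> inv=[5 10 6 4]
Step 3: demand=3,sold=3 ship[2->3]=3 ship[1->2]=2 ship[0->1]=5 prod=5 -> inv=[5 13 5 4]
Step 4: demand=3,sold=3 ship[2->3]=3 ship[1->2]=2 ship[0->1]=5 prod=5 -> inv=[5 16 4 4]

5 16 4 4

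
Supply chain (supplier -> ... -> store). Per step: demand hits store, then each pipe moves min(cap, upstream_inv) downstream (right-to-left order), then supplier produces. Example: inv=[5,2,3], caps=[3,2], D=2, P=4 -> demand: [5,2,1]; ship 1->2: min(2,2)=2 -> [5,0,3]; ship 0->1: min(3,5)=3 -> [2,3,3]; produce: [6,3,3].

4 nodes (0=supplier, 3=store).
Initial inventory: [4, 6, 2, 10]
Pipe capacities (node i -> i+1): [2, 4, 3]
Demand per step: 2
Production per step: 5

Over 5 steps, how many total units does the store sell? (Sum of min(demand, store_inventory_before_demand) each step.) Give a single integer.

Answer: 10

Derivation:
Step 1: sold=2 (running total=2) -> [7 4 4 10]
Step 2: sold=2 (running total=4) -> [10 2 5 11]
Step 3: sold=2 (running total=6) -> [13 2 4 12]
Step 4: sold=2 (running total=8) -> [16 2 3 13]
Step 5: sold=2 (running total=10) -> [19 2 2 14]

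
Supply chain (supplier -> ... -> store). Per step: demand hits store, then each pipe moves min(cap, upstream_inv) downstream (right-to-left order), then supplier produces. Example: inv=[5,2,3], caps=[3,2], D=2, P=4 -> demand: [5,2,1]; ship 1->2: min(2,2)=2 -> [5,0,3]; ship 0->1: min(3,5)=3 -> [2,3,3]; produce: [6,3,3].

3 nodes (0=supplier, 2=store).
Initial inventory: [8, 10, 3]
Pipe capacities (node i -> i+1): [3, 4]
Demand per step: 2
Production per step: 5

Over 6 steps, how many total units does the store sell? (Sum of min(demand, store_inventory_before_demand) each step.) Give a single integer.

Answer: 12

Derivation:
Step 1: sold=2 (running total=2) -> [10 9 5]
Step 2: sold=2 (running total=4) -> [12 8 7]
Step 3: sold=2 (running total=6) -> [14 7 9]
Step 4: sold=2 (running total=8) -> [16 6 11]
Step 5: sold=2 (running total=10) -> [18 5 13]
Step 6: sold=2 (running total=12) -> [20 4 15]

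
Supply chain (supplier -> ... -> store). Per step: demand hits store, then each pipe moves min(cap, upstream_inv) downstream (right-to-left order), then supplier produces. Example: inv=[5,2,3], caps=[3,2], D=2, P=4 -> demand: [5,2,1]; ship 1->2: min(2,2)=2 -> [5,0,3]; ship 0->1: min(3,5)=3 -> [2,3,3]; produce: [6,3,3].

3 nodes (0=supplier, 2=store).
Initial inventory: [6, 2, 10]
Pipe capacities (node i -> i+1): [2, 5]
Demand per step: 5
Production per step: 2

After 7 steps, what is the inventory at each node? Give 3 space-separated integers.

Step 1: demand=5,sold=5 ship[1->2]=2 ship[0->1]=2 prod=2 -> inv=[6 2 7]
Step 2: demand=5,sold=5 ship[1->2]=2 ship[0->1]=2 prod=2 -> inv=[6 2 4]
Step 3: demand=5,sold=4 ship[1->2]=2 ship[0->1]=2 prod=2 -> inv=[6 2 2]
Step 4: demand=5,sold=2 ship[1->2]=2 ship[0->1]=2 prod=2 -> inv=[6 2 2]
Step 5: demand=5,sold=2 ship[1->2]=2 ship[0->1]=2 prod=2 -> inv=[6 2 2]
Step 6: demand=5,sold=2 ship[1->2]=2 ship[0->1]=2 prod=2 -> inv=[6 2 2]
Step 7: demand=5,sold=2 ship[1->2]=2 ship[0->1]=2 prod=2 -> inv=[6 2 2]

6 2 2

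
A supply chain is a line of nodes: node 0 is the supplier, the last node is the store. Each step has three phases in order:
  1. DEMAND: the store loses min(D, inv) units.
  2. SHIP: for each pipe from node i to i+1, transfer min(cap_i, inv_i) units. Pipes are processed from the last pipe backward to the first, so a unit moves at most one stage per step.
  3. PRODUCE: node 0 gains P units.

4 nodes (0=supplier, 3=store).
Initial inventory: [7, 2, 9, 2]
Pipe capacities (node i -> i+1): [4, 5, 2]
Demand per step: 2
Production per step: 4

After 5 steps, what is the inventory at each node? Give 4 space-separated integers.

Step 1: demand=2,sold=2 ship[2->3]=2 ship[1->2]=2 ship[0->1]=4 prod=4 -> inv=[7 4 9 2]
Step 2: demand=2,sold=2 ship[2->3]=2 ship[1->2]=4 ship[0->1]=4 prod=4 -> inv=[7 4 11 2]
Step 3: demand=2,sold=2 ship[2->3]=2 ship[1->2]=4 ship[0->1]=4 prod=4 -> inv=[7 4 13 2]
Step 4: demand=2,sold=2 ship[2->3]=2 ship[1->2]=4 ship[0->1]=4 prod=4 -> inv=[7 4 15 2]
Step 5: demand=2,sold=2 ship[2->3]=2 ship[1->2]=4 ship[0->1]=4 prod=4 -> inv=[7 4 17 2]

7 4 17 2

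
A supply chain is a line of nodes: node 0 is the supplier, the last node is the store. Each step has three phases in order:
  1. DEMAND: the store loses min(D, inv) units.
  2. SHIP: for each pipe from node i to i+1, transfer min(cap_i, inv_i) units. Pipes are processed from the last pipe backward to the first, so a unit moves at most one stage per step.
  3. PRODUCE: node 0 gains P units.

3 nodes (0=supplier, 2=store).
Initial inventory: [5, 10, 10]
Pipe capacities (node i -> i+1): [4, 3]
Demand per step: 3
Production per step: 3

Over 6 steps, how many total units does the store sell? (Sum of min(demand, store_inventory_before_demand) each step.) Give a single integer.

Step 1: sold=3 (running total=3) -> [4 11 10]
Step 2: sold=3 (running total=6) -> [3 12 10]
Step 3: sold=3 (running total=9) -> [3 12 10]
Step 4: sold=3 (running total=12) -> [3 12 10]
Step 5: sold=3 (running total=15) -> [3 12 10]
Step 6: sold=3 (running total=18) -> [3 12 10]

Answer: 18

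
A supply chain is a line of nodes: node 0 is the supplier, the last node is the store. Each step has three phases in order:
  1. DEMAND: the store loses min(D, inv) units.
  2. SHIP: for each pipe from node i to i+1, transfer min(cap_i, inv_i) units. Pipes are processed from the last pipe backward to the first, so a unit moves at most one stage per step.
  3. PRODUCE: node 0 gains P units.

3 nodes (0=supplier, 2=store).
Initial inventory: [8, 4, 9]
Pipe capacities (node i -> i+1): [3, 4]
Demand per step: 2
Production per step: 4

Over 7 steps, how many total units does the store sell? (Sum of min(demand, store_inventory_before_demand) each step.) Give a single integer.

Step 1: sold=2 (running total=2) -> [9 3 11]
Step 2: sold=2 (running total=4) -> [10 3 12]
Step 3: sold=2 (running total=6) -> [11 3 13]
Step 4: sold=2 (running total=8) -> [12 3 14]
Step 5: sold=2 (running total=10) -> [13 3 15]
Step 6: sold=2 (running total=12) -> [14 3 16]
Step 7: sold=2 (running total=14) -> [15 3 17]

Answer: 14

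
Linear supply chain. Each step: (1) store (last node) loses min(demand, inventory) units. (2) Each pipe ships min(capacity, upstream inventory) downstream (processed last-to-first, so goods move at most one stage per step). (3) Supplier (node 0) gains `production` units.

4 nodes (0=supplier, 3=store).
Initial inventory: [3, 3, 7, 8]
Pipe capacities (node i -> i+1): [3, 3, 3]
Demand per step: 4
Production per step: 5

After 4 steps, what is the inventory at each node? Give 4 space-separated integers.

Step 1: demand=4,sold=4 ship[2->3]=3 ship[1->2]=3 ship[0->1]=3 prod=5 -> inv=[5 3 7 7]
Step 2: demand=4,sold=4 ship[2->3]=3 ship[1->2]=3 ship[0->1]=3 prod=5 -> inv=[7 3 7 6]
Step 3: demand=4,sold=4 ship[2->3]=3 ship[1->2]=3 ship[0->1]=3 prod=5 -> inv=[9 3 7 5]
Step 4: demand=4,sold=4 ship[2->3]=3 ship[1->2]=3 ship[0->1]=3 prod=5 -> inv=[11 3 7 4]

11 3 7 4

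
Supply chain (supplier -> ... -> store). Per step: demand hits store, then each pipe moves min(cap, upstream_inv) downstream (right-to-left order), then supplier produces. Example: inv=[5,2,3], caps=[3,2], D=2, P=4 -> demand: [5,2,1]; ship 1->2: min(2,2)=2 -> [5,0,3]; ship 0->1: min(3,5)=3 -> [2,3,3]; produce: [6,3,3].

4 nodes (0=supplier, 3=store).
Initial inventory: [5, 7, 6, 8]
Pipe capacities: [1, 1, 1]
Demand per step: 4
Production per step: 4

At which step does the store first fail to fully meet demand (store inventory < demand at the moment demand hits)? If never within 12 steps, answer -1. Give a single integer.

Step 1: demand=4,sold=4 ship[2->3]=1 ship[1->2]=1 ship[0->1]=1 prod=4 -> [8 7 6 5]
Step 2: demand=4,sold=4 ship[2->3]=1 ship[1->2]=1 ship[0->1]=1 prod=4 -> [11 7 6 2]
Step 3: demand=4,sold=2 ship[2->3]=1 ship[1->2]=1 ship[0->1]=1 prod=4 -> [14 7 6 1]
Step 4: demand=4,sold=1 ship[2->3]=1 ship[1->2]=1 ship[0->1]=1 prod=4 -> [17 7 6 1]
Step 5: demand=4,sold=1 ship[2->3]=1 ship[1->2]=1 ship[0->1]=1 prod=4 -> [20 7 6 1]
Step 6: demand=4,sold=1 ship[2->3]=1 ship[1->2]=1 ship[0->1]=1 prod=4 -> [23 7 6 1]
Step 7: demand=4,sold=1 ship[2->3]=1 ship[1->2]=1 ship[0->1]=1 prod=4 -> [26 7 6 1]
Step 8: demand=4,sold=1 ship[2->3]=1 ship[1->2]=1 ship[0->1]=1 prod=4 -> [29 7 6 1]
Step 9: demand=4,sold=1 ship[2->3]=1 ship[1->2]=1 ship[0->1]=1 prod=4 -> [32 7 6 1]
Step 10: demand=4,sold=1 ship[2->3]=1 ship[1->2]=1 ship[0->1]=1 prod=4 -> [35 7 6 1]
Step 11: demand=4,sold=1 ship[2->3]=1 ship[1->2]=1 ship[0->1]=1 prod=4 -> [38 7 6 1]
Step 12: demand=4,sold=1 ship[2->3]=1 ship[1->2]=1 ship[0->1]=1 prod=4 -> [41 7 6 1]
First stockout at step 3

3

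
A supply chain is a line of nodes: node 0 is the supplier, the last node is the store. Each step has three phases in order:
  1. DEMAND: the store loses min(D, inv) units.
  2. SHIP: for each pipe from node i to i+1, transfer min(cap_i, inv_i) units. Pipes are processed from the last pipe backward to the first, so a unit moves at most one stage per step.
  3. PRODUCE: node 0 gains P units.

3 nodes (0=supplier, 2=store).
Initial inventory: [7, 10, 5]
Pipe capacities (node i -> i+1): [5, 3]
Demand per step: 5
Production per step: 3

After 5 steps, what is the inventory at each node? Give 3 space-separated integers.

Step 1: demand=5,sold=5 ship[1->2]=3 ship[0->1]=5 prod=3 -> inv=[5 12 3]
Step 2: demand=5,sold=3 ship[1->2]=3 ship[0->1]=5 prod=3 -> inv=[3 14 3]
Step 3: demand=5,sold=3 ship[1->2]=3 ship[0->1]=3 prod=3 -> inv=[3 14 3]
Step 4: demand=5,sold=3 ship[1->2]=3 ship[0->1]=3 prod=3 -> inv=[3 14 3]
Step 5: demand=5,sold=3 ship[1->2]=3 ship[0->1]=3 prod=3 -> inv=[3 14 3]

3 14 3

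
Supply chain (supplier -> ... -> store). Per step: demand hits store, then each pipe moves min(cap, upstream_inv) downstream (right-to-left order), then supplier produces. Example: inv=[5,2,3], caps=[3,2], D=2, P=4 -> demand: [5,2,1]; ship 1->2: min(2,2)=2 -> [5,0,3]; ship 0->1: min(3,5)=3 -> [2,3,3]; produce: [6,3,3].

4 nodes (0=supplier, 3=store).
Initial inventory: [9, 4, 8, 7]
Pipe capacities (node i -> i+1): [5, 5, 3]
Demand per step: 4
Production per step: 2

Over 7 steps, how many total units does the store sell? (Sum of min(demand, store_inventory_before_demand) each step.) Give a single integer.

Step 1: sold=4 (running total=4) -> [6 5 9 6]
Step 2: sold=4 (running total=8) -> [3 5 11 5]
Step 3: sold=4 (running total=12) -> [2 3 13 4]
Step 4: sold=4 (running total=16) -> [2 2 13 3]
Step 5: sold=3 (running total=19) -> [2 2 12 3]
Step 6: sold=3 (running total=22) -> [2 2 11 3]
Step 7: sold=3 (running total=25) -> [2 2 10 3]

Answer: 25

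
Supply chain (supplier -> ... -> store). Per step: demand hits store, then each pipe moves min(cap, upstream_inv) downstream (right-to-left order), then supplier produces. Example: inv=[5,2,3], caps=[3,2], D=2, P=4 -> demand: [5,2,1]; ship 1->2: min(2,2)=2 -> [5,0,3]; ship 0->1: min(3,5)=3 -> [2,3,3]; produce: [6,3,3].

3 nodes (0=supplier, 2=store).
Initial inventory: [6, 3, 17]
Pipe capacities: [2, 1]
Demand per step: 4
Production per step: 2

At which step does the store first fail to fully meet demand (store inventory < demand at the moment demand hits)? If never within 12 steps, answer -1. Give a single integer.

Step 1: demand=4,sold=4 ship[1->2]=1 ship[0->1]=2 prod=2 -> [6 4 14]
Step 2: demand=4,sold=4 ship[1->2]=1 ship[0->1]=2 prod=2 -> [6 5 11]
Step 3: demand=4,sold=4 ship[1->2]=1 ship[0->1]=2 prod=2 -> [6 6 8]
Step 4: demand=4,sold=4 ship[1->2]=1 ship[0->1]=2 prod=2 -> [6 7 5]
Step 5: demand=4,sold=4 ship[1->2]=1 ship[0->1]=2 prod=2 -> [6 8 2]
Step 6: demand=4,sold=2 ship[1->2]=1 ship[0->1]=2 prod=2 -> [6 9 1]
Step 7: demand=4,sold=1 ship[1->2]=1 ship[0->1]=2 prod=2 -> [6 10 1]
Step 8: demand=4,sold=1 ship[1->2]=1 ship[0->1]=2 prod=2 -> [6 11 1]
Step 9: demand=4,sold=1 ship[1->2]=1 ship[0->1]=2 prod=2 -> [6 12 1]
Step 10: demand=4,sold=1 ship[1->2]=1 ship[0->1]=2 prod=2 -> [6 13 1]
Step 11: demand=4,sold=1 ship[1->2]=1 ship[0->1]=2 prod=2 -> [6 14 1]
Step 12: demand=4,sold=1 ship[1->2]=1 ship[0->1]=2 prod=2 -> [6 15 1]
First stockout at step 6

6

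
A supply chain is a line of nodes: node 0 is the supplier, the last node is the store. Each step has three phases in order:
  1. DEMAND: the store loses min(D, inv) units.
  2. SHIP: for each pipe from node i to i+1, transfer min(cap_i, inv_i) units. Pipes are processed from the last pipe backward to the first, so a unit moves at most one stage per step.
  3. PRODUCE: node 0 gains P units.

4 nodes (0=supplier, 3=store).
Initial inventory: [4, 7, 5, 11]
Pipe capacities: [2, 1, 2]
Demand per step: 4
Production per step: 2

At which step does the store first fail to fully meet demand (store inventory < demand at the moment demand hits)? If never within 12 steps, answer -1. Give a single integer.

Step 1: demand=4,sold=4 ship[2->3]=2 ship[1->2]=1 ship[0->1]=2 prod=2 -> [4 8 4 9]
Step 2: demand=4,sold=4 ship[2->3]=2 ship[1->2]=1 ship[0->1]=2 prod=2 -> [4 9 3 7]
Step 3: demand=4,sold=4 ship[2->3]=2 ship[1->2]=1 ship[0->1]=2 prod=2 -> [4 10 2 5]
Step 4: demand=4,sold=4 ship[2->3]=2 ship[1->2]=1 ship[0->1]=2 prod=2 -> [4 11 1 3]
Step 5: demand=4,sold=3 ship[2->3]=1 ship[1->2]=1 ship[0->1]=2 prod=2 -> [4 12 1 1]
Step 6: demand=4,sold=1 ship[2->3]=1 ship[1->2]=1 ship[0->1]=2 prod=2 -> [4 13 1 1]
Step 7: demand=4,sold=1 ship[2->3]=1 ship[1->2]=1 ship[0->1]=2 prod=2 -> [4 14 1 1]
Step 8: demand=4,sold=1 ship[2->3]=1 ship[1->2]=1 ship[0->1]=2 prod=2 -> [4 15 1 1]
Step 9: demand=4,sold=1 ship[2->3]=1 ship[1->2]=1 ship[0->1]=2 prod=2 -> [4 16 1 1]
Step 10: demand=4,sold=1 ship[2->3]=1 ship[1->2]=1 ship[0->1]=2 prod=2 -> [4 17 1 1]
Step 11: demand=4,sold=1 ship[2->3]=1 ship[1->2]=1 ship[0->1]=2 prod=2 -> [4 18 1 1]
Step 12: demand=4,sold=1 ship[2->3]=1 ship[1->2]=1 ship[0->1]=2 prod=2 -> [4 19 1 1]
First stockout at step 5

5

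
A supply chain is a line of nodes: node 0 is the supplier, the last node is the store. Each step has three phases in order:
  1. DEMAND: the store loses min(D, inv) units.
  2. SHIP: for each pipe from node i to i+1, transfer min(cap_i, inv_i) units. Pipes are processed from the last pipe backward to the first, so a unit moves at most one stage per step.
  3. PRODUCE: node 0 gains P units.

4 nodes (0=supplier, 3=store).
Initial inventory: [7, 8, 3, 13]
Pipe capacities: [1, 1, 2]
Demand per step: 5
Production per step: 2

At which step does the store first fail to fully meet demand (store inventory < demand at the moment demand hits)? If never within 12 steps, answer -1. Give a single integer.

Step 1: demand=5,sold=5 ship[2->3]=2 ship[1->2]=1 ship[0->1]=1 prod=2 -> [8 8 2 10]
Step 2: demand=5,sold=5 ship[2->3]=2 ship[1->2]=1 ship[0->1]=1 prod=2 -> [9 8 1 7]
Step 3: demand=5,sold=5 ship[2->3]=1 ship[1->2]=1 ship[0->1]=1 prod=2 -> [10 8 1 3]
Step 4: demand=5,sold=3 ship[2->3]=1 ship[1->2]=1 ship[0->1]=1 prod=2 -> [11 8 1 1]
Step 5: demand=5,sold=1 ship[2->3]=1 ship[1->2]=1 ship[0->1]=1 prod=2 -> [12 8 1 1]
Step 6: demand=5,sold=1 ship[2->3]=1 ship[1->2]=1 ship[0->1]=1 prod=2 -> [13 8 1 1]
Step 7: demand=5,sold=1 ship[2->3]=1 ship[1->2]=1 ship[0->1]=1 prod=2 -> [14 8 1 1]
Step 8: demand=5,sold=1 ship[2->3]=1 ship[1->2]=1 ship[0->1]=1 prod=2 -> [15 8 1 1]
Step 9: demand=5,sold=1 ship[2->3]=1 ship[1->2]=1 ship[0->1]=1 prod=2 -> [16 8 1 1]
Step 10: demand=5,sold=1 ship[2->3]=1 ship[1->2]=1 ship[0->1]=1 prod=2 -> [17 8 1 1]
Step 11: demand=5,sold=1 ship[2->3]=1 ship[1->2]=1 ship[0->1]=1 prod=2 -> [18 8 1 1]
Step 12: demand=5,sold=1 ship[2->3]=1 ship[1->2]=1 ship[0->1]=1 prod=2 -> [19 8 1 1]
First stockout at step 4

4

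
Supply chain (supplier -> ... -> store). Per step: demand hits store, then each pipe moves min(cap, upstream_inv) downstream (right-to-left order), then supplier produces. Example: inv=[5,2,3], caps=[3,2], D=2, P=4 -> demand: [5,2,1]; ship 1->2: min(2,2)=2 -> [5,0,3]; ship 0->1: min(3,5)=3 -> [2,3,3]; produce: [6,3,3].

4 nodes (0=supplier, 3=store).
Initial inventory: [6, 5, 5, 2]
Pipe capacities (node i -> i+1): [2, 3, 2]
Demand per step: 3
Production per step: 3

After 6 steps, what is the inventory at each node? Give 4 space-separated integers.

Step 1: demand=3,sold=2 ship[2->3]=2 ship[1->2]=3 ship[0->1]=2 prod=3 -> inv=[7 4 6 2]
Step 2: demand=3,sold=2 ship[2->3]=2 ship[1->2]=3 ship[0->1]=2 prod=3 -> inv=[8 3 7 2]
Step 3: demand=3,sold=2 ship[2->3]=2 ship[1->2]=3 ship[0->1]=2 prod=3 -> inv=[9 2 8 2]
Step 4: demand=3,sold=2 ship[2->3]=2 ship[1->2]=2 ship[0->1]=2 prod=3 -> inv=[10 2 8 2]
Step 5: demand=3,sold=2 ship[2->3]=2 ship[1->2]=2 ship[0->1]=2 prod=3 -> inv=[11 2 8 2]
Step 6: demand=3,sold=2 ship[2->3]=2 ship[1->2]=2 ship[0->1]=2 prod=3 -> inv=[12 2 8 2]

12 2 8 2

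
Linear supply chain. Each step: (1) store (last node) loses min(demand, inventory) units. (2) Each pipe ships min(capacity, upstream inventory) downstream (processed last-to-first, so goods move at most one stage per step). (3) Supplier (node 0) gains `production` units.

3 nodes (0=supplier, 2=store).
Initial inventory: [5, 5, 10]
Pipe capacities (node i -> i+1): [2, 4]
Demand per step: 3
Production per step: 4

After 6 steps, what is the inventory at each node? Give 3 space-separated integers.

Step 1: demand=3,sold=3 ship[1->2]=4 ship[0->1]=2 prod=4 -> inv=[7 3 11]
Step 2: demand=3,sold=3 ship[1->2]=3 ship[0->1]=2 prod=4 -> inv=[9 2 11]
Step 3: demand=3,sold=3 ship[1->2]=2 ship[0->1]=2 prod=4 -> inv=[11 2 10]
Step 4: demand=3,sold=3 ship[1->2]=2 ship[0->1]=2 prod=4 -> inv=[13 2 9]
Step 5: demand=3,sold=3 ship[1->2]=2 ship[0->1]=2 prod=4 -> inv=[15 2 8]
Step 6: demand=3,sold=3 ship[1->2]=2 ship[0->1]=2 prod=4 -> inv=[17 2 7]

17 2 7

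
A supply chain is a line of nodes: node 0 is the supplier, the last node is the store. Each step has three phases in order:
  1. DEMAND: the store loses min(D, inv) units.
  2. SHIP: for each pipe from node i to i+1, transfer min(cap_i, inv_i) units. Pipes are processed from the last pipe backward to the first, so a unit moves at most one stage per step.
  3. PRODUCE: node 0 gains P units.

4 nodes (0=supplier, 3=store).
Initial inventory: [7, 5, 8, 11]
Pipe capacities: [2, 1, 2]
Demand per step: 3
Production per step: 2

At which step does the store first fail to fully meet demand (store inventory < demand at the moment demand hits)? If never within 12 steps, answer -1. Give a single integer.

Step 1: demand=3,sold=3 ship[2->3]=2 ship[1->2]=1 ship[0->1]=2 prod=2 -> [7 6 7 10]
Step 2: demand=3,sold=3 ship[2->3]=2 ship[1->2]=1 ship[0->1]=2 prod=2 -> [7 7 6 9]
Step 3: demand=3,sold=3 ship[2->3]=2 ship[1->2]=1 ship[0->1]=2 prod=2 -> [7 8 5 8]
Step 4: demand=3,sold=3 ship[2->3]=2 ship[1->2]=1 ship[0->1]=2 prod=2 -> [7 9 4 7]
Step 5: demand=3,sold=3 ship[2->3]=2 ship[1->2]=1 ship[0->1]=2 prod=2 -> [7 10 3 6]
Step 6: demand=3,sold=3 ship[2->3]=2 ship[1->2]=1 ship[0->1]=2 prod=2 -> [7 11 2 5]
Step 7: demand=3,sold=3 ship[2->3]=2 ship[1->2]=1 ship[0->1]=2 prod=2 -> [7 12 1 4]
Step 8: demand=3,sold=3 ship[2->3]=1 ship[1->2]=1 ship[0->1]=2 prod=2 -> [7 13 1 2]
Step 9: demand=3,sold=2 ship[2->3]=1 ship[1->2]=1 ship[0->1]=2 prod=2 -> [7 14 1 1]
Step 10: demand=3,sold=1 ship[2->3]=1 ship[1->2]=1 ship[0->1]=2 prod=2 -> [7 15 1 1]
Step 11: demand=3,sold=1 ship[2->3]=1 ship[1->2]=1 ship[0->1]=2 prod=2 -> [7 16 1 1]
Step 12: demand=3,sold=1 ship[2->3]=1 ship[1->2]=1 ship[0->1]=2 prod=2 -> [7 17 1 1]
First stockout at step 9

9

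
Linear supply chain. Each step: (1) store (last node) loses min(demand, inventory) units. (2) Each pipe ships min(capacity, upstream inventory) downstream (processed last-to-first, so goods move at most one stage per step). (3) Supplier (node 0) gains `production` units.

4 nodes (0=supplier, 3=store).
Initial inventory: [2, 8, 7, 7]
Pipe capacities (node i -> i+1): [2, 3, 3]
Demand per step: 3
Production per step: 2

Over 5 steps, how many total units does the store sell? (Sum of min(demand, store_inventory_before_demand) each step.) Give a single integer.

Step 1: sold=3 (running total=3) -> [2 7 7 7]
Step 2: sold=3 (running total=6) -> [2 6 7 7]
Step 3: sold=3 (running total=9) -> [2 5 7 7]
Step 4: sold=3 (running total=12) -> [2 4 7 7]
Step 5: sold=3 (running total=15) -> [2 3 7 7]

Answer: 15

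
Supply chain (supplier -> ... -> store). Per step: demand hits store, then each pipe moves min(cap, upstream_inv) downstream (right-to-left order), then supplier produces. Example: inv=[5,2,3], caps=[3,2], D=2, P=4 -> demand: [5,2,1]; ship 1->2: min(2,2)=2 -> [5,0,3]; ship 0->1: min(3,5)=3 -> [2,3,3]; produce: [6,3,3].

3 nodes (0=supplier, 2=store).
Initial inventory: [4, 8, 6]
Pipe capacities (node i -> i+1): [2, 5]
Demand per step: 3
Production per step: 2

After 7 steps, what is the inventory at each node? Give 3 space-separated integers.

Step 1: demand=3,sold=3 ship[1->2]=5 ship[0->1]=2 prod=2 -> inv=[4 5 8]
Step 2: demand=3,sold=3 ship[1->2]=5 ship[0->1]=2 prod=2 -> inv=[4 2 10]
Step 3: demand=3,sold=3 ship[1->2]=2 ship[0->1]=2 prod=2 -> inv=[4 2 9]
Step 4: demand=3,sold=3 ship[1->2]=2 ship[0->1]=2 prod=2 -> inv=[4 2 8]
Step 5: demand=3,sold=3 ship[1->2]=2 ship[0->1]=2 prod=2 -> inv=[4 2 7]
Step 6: demand=3,sold=3 ship[1->2]=2 ship[0->1]=2 prod=2 -> inv=[4 2 6]
Step 7: demand=3,sold=3 ship[1->2]=2 ship[0->1]=2 prod=2 -> inv=[4 2 5]

4 2 5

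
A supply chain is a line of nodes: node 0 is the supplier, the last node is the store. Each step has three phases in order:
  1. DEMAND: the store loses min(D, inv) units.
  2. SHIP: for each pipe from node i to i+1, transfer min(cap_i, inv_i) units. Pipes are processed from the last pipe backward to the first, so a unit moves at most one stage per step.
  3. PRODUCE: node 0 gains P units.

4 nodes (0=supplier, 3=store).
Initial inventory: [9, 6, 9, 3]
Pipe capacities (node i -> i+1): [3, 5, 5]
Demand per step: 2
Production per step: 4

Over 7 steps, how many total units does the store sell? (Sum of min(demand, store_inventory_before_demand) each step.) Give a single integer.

Answer: 14

Derivation:
Step 1: sold=2 (running total=2) -> [10 4 9 6]
Step 2: sold=2 (running total=4) -> [11 3 8 9]
Step 3: sold=2 (running total=6) -> [12 3 6 12]
Step 4: sold=2 (running total=8) -> [13 3 4 15]
Step 5: sold=2 (running total=10) -> [14 3 3 17]
Step 6: sold=2 (running total=12) -> [15 3 3 18]
Step 7: sold=2 (running total=14) -> [16 3 3 19]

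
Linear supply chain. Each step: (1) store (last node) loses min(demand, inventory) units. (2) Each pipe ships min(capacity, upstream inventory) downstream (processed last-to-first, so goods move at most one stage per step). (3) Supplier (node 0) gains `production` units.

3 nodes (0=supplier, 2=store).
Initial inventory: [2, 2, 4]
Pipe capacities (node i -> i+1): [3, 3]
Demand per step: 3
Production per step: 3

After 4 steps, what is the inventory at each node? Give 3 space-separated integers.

Step 1: demand=3,sold=3 ship[1->2]=2 ship[0->1]=2 prod=3 -> inv=[3 2 3]
Step 2: demand=3,sold=3 ship[1->2]=2 ship[0->1]=3 prod=3 -> inv=[3 3 2]
Step 3: demand=3,sold=2 ship[1->2]=3 ship[0->1]=3 prod=3 -> inv=[3 3 3]
Step 4: demand=3,sold=3 ship[1->2]=3 ship[0->1]=3 prod=3 -> inv=[3 3 3]

3 3 3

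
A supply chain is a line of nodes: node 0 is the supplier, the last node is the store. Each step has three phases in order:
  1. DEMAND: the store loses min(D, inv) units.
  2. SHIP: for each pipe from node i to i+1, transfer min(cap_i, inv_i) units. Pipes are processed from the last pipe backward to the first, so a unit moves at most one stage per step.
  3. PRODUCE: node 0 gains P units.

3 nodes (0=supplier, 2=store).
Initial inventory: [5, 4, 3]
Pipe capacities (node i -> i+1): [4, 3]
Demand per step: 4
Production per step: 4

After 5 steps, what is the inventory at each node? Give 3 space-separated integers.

Step 1: demand=4,sold=3 ship[1->2]=3 ship[0->1]=4 prod=4 -> inv=[5 5 3]
Step 2: demand=4,sold=3 ship[1->2]=3 ship[0->1]=4 prod=4 -> inv=[5 6 3]
Step 3: demand=4,sold=3 ship[1->2]=3 ship[0->1]=4 prod=4 -> inv=[5 7 3]
Step 4: demand=4,sold=3 ship[1->2]=3 ship[0->1]=4 prod=4 -> inv=[5 8 3]
Step 5: demand=4,sold=3 ship[1->2]=3 ship[0->1]=4 prod=4 -> inv=[5 9 3]

5 9 3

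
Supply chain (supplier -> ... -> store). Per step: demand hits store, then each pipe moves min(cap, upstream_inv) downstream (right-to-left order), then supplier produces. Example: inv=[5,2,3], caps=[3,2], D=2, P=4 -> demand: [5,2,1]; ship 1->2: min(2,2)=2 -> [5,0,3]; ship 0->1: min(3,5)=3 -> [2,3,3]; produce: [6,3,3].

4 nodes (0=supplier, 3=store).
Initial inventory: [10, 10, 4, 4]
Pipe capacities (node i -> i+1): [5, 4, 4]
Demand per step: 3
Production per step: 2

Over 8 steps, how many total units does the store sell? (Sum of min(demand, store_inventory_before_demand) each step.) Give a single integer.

Answer: 24

Derivation:
Step 1: sold=3 (running total=3) -> [7 11 4 5]
Step 2: sold=3 (running total=6) -> [4 12 4 6]
Step 3: sold=3 (running total=9) -> [2 12 4 7]
Step 4: sold=3 (running total=12) -> [2 10 4 8]
Step 5: sold=3 (running total=15) -> [2 8 4 9]
Step 6: sold=3 (running total=18) -> [2 6 4 10]
Step 7: sold=3 (running total=21) -> [2 4 4 11]
Step 8: sold=3 (running total=24) -> [2 2 4 12]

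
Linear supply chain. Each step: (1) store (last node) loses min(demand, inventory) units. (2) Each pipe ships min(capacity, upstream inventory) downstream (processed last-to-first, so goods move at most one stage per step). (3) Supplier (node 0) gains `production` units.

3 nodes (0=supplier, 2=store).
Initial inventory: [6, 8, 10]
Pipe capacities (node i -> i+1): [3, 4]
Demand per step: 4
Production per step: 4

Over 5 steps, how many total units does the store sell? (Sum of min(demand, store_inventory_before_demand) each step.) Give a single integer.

Answer: 20

Derivation:
Step 1: sold=4 (running total=4) -> [7 7 10]
Step 2: sold=4 (running total=8) -> [8 6 10]
Step 3: sold=4 (running total=12) -> [9 5 10]
Step 4: sold=4 (running total=16) -> [10 4 10]
Step 5: sold=4 (running total=20) -> [11 3 10]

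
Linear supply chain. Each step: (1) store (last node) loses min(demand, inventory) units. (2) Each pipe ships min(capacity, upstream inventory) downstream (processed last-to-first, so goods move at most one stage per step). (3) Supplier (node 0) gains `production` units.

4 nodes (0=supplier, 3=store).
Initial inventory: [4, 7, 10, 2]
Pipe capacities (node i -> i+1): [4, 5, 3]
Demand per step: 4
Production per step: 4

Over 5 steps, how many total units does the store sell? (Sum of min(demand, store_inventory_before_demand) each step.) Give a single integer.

Answer: 14

Derivation:
Step 1: sold=2 (running total=2) -> [4 6 12 3]
Step 2: sold=3 (running total=5) -> [4 5 14 3]
Step 3: sold=3 (running total=8) -> [4 4 16 3]
Step 4: sold=3 (running total=11) -> [4 4 17 3]
Step 5: sold=3 (running total=14) -> [4 4 18 3]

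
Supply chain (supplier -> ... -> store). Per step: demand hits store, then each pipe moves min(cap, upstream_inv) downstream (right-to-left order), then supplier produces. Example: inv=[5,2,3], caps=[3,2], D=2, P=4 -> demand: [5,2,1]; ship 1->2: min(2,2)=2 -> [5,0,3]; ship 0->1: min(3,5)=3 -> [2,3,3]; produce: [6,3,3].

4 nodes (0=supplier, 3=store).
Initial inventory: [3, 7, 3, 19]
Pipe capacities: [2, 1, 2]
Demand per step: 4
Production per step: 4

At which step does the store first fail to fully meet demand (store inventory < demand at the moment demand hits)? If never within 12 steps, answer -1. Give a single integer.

Step 1: demand=4,sold=4 ship[2->3]=2 ship[1->2]=1 ship[0->1]=2 prod=4 -> [5 8 2 17]
Step 2: demand=4,sold=4 ship[2->3]=2 ship[1->2]=1 ship[0->1]=2 prod=4 -> [7 9 1 15]
Step 3: demand=4,sold=4 ship[2->3]=1 ship[1->2]=1 ship[0->1]=2 prod=4 -> [9 10 1 12]
Step 4: demand=4,sold=4 ship[2->3]=1 ship[1->2]=1 ship[0->1]=2 prod=4 -> [11 11 1 9]
Step 5: demand=4,sold=4 ship[2->3]=1 ship[1->2]=1 ship[0->1]=2 prod=4 -> [13 12 1 6]
Step 6: demand=4,sold=4 ship[2->3]=1 ship[1->2]=1 ship[0->1]=2 prod=4 -> [15 13 1 3]
Step 7: demand=4,sold=3 ship[2->3]=1 ship[1->2]=1 ship[0->1]=2 prod=4 -> [17 14 1 1]
Step 8: demand=4,sold=1 ship[2->3]=1 ship[1->2]=1 ship[0->1]=2 prod=4 -> [19 15 1 1]
Step 9: demand=4,sold=1 ship[2->3]=1 ship[1->2]=1 ship[0->1]=2 prod=4 -> [21 16 1 1]
Step 10: demand=4,sold=1 ship[2->3]=1 ship[1->2]=1 ship[0->1]=2 prod=4 -> [23 17 1 1]
Step 11: demand=4,sold=1 ship[2->3]=1 ship[1->2]=1 ship[0->1]=2 prod=4 -> [25 18 1 1]
Step 12: demand=4,sold=1 ship[2->3]=1 ship[1->2]=1 ship[0->1]=2 prod=4 -> [27 19 1 1]
First stockout at step 7

7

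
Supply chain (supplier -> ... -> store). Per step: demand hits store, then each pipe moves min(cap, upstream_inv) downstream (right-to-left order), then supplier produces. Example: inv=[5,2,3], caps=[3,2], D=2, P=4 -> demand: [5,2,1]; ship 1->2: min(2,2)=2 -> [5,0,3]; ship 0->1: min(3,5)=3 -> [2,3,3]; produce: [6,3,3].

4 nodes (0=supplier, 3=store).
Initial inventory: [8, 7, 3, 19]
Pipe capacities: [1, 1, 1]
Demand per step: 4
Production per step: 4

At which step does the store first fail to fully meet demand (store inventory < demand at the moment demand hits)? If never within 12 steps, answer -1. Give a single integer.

Step 1: demand=4,sold=4 ship[2->3]=1 ship[1->2]=1 ship[0->1]=1 prod=4 -> [11 7 3 16]
Step 2: demand=4,sold=4 ship[2->3]=1 ship[1->2]=1 ship[0->1]=1 prod=4 -> [14 7 3 13]
Step 3: demand=4,sold=4 ship[2->3]=1 ship[1->2]=1 ship[0->1]=1 prod=4 -> [17 7 3 10]
Step 4: demand=4,sold=4 ship[2->3]=1 ship[1->2]=1 ship[0->1]=1 prod=4 -> [20 7 3 7]
Step 5: demand=4,sold=4 ship[2->3]=1 ship[1->2]=1 ship[0->1]=1 prod=4 -> [23 7 3 4]
Step 6: demand=4,sold=4 ship[2->3]=1 ship[1->2]=1 ship[0->1]=1 prod=4 -> [26 7 3 1]
Step 7: demand=4,sold=1 ship[2->3]=1 ship[1->2]=1 ship[0->1]=1 prod=4 -> [29 7 3 1]
Step 8: demand=4,sold=1 ship[2->3]=1 ship[1->2]=1 ship[0->1]=1 prod=4 -> [32 7 3 1]
Step 9: demand=4,sold=1 ship[2->3]=1 ship[1->2]=1 ship[0->1]=1 prod=4 -> [35 7 3 1]
Step 10: demand=4,sold=1 ship[2->3]=1 ship[1->2]=1 ship[0->1]=1 prod=4 -> [38 7 3 1]
Step 11: demand=4,sold=1 ship[2->3]=1 ship[1->2]=1 ship[0->1]=1 prod=4 -> [41 7 3 1]
Step 12: demand=4,sold=1 ship[2->3]=1 ship[1->2]=1 ship[0->1]=1 prod=4 -> [44 7 3 1]
First stockout at step 7

7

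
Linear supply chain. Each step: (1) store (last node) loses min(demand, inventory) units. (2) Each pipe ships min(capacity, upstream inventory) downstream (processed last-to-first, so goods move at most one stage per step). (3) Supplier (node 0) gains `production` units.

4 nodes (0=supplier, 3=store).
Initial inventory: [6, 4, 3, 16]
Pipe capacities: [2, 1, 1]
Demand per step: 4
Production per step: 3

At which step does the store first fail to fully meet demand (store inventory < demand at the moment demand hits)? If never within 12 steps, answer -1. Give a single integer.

Step 1: demand=4,sold=4 ship[2->3]=1 ship[1->2]=1 ship[0->1]=2 prod=3 -> [7 5 3 13]
Step 2: demand=4,sold=4 ship[2->3]=1 ship[1->2]=1 ship[0->1]=2 prod=3 -> [8 6 3 10]
Step 3: demand=4,sold=4 ship[2->3]=1 ship[1->2]=1 ship[0->1]=2 prod=3 -> [9 7 3 7]
Step 4: demand=4,sold=4 ship[2->3]=1 ship[1->2]=1 ship[0->1]=2 prod=3 -> [10 8 3 4]
Step 5: demand=4,sold=4 ship[2->3]=1 ship[1->2]=1 ship[0->1]=2 prod=3 -> [11 9 3 1]
Step 6: demand=4,sold=1 ship[2->3]=1 ship[1->2]=1 ship[0->1]=2 prod=3 -> [12 10 3 1]
Step 7: demand=4,sold=1 ship[2->3]=1 ship[1->2]=1 ship[0->1]=2 prod=3 -> [13 11 3 1]
Step 8: demand=4,sold=1 ship[2->3]=1 ship[1->2]=1 ship[0->1]=2 prod=3 -> [14 12 3 1]
Step 9: demand=4,sold=1 ship[2->3]=1 ship[1->2]=1 ship[0->1]=2 prod=3 -> [15 13 3 1]
Step 10: demand=4,sold=1 ship[2->3]=1 ship[1->2]=1 ship[0->1]=2 prod=3 -> [16 14 3 1]
Step 11: demand=4,sold=1 ship[2->3]=1 ship[1->2]=1 ship[0->1]=2 prod=3 -> [17 15 3 1]
Step 12: demand=4,sold=1 ship[2->3]=1 ship[1->2]=1 ship[0->1]=2 prod=3 -> [18 16 3 1]
First stockout at step 6

6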